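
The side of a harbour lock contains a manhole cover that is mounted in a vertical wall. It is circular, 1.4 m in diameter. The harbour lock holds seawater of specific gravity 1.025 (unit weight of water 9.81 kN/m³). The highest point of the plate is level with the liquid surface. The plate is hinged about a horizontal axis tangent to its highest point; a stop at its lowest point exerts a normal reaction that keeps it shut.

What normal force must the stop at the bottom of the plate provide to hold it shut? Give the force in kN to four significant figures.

γ = 1.025 × 9.81 = 10.05525 kN/m³.
The centroid is at the centre, 0.7 m below the top of the plate, so the centroid depth is h_c = 0.7 m.
A = π(0.7)² = 1.53938 m².
Resultant F = γ·h_c·A = 10.05525 × 0.7 × 1.53938 = 10.8352 kN.
I_c = πr⁴/4 = π × 0.7⁴/4 = 0.188574 m⁴.
Centre of pressure: y_p = y_c + I_c/(y_c·A) = 0.7 + 0.188574/(0.7 × 1.53938) = 0.7 + 0.175 = 0.875 m along the plane.
The resultant acts 0.7 + 0.175 = 0.875 m (along the plate) below the hinge at the top edge, so the moment about the hinge is M = F × 0.875 = 10.8352 × 0.875 = 9.4808 kN·m.
A normal force at the bottom, 1.4 m from the hinge, must supply this moment: P = 9.4808/1.4 = 6.772 kN.

P ≈ 6.772 kN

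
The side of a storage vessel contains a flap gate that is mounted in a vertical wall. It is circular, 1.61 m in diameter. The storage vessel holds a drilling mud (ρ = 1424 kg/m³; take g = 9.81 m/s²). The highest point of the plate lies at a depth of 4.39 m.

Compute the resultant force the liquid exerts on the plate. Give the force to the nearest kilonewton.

γ = ρg = 1424 × 9.81 / 1000 = 13.96944 kN/m³.
The centroid is at the centre, 0.805 m below the top of the plate, so the centroid depth is h_c = 4.39 + 0.805 = 5.195 m.
A = π(0.805)² = 2.03583 m².
Resultant F = γ·h_c·A = 13.96944 × 5.195 × 2.03583 = 147.743 kN.

F ≈ 148 kN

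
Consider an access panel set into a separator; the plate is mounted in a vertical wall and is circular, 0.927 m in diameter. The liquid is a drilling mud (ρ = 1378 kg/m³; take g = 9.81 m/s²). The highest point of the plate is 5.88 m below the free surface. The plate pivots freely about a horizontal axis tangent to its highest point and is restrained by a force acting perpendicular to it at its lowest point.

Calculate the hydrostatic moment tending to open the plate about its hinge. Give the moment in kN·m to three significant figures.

M ≈ 27.3 kN·m

γ = ρg = 1378 × 9.81 / 1000 = 13.51818 kN/m³.
The centroid is at the centre, 0.4635 m below the top of the plate, so the centroid depth is h_c = 5.88 + 0.4635 = 6.3435 m.
A = π(0.4635)² = 0.674915 m².
Resultant F = γ·h_c·A = 13.51818 × 6.3435 × 0.674915 = 57.8757 kN.
I_c = πr⁴/4 = π × 0.4635⁴/4 = 0.0362484 m⁴.
Centre of pressure: y_p = y_c + I_c/(y_c·A) = 6.3435 + 0.0362484/(6.3435 × 0.674915) = 6.3435 + 0.00846663 = 6.35197 m along the plane.
The resultant acts 0.4635 + 0.00846663 = 0.471967 m (along the plate) below the hinge at the top edge, so the moment about the hinge is M = F × 0.471967 = 57.8757 × 0.471967 = 27.3154 kN·m.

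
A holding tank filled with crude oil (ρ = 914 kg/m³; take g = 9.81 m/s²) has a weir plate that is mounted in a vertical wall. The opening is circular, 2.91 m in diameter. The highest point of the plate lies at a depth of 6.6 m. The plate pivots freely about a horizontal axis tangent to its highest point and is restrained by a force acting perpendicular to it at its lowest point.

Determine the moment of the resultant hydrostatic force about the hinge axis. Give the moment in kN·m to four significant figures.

γ = ρg = 914 × 9.81 / 1000 = 8.96634 kN/m³.
The centroid is at the centre, 1.455 m below the top of the plate, so the centroid depth is h_c = 6.6 + 1.455 = 8.055 m.
A = π(1.455)² = 6.65083 m².
Resultant F = γ·h_c·A = 8.96634 × 8.055 × 6.65083 = 480.349 kN.
I_c = πr⁴/4 = π × 1.455⁴/4 = 3.51999 m⁴.
Centre of pressure: y_p = y_c + I_c/(y_c·A) = 8.055 + 3.51999/(8.055 × 6.65083) = 8.055 + 0.0657052 = 8.12071 m along the plane.
The resultant acts 1.455 + 0.0657052 = 1.52071 m (along the plate) below the hinge at the top edge, so the moment about the hinge is M = F × 1.52071 = 480.349 × 1.52071 = 730.472 kN·m.

M ≈ 730.5 kN·m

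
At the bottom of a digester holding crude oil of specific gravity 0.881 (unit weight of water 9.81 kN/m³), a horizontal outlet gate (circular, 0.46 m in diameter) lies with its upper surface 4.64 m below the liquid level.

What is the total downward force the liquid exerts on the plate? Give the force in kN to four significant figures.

F ≈ 6.665 kN

γ = 0.881 × 9.81 = 8.64261 kN/m³.
The plate is horizontal, so pressure is uniform at p = γ·h = 8.64261 × 4.64 = 40.1017 kN/m².
A = π(0.23)² = 0.16619 m².
F = p·A = 40.1017 × 0.16619 = 6.6645 kN.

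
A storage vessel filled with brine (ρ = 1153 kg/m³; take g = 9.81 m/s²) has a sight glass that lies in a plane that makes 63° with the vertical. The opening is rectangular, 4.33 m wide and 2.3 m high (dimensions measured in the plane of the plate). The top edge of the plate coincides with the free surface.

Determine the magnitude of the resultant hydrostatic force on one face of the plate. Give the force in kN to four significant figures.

γ = ρg = 1153 × 9.81 / 1000 = 11.31093 kN/m³.
The plate makes 63° with the vertical, i.e. θ = 90° − 63° = 27° to the horizontal. Measuring y along the incline from the free-surface line, vertical depth h = y·sinθ with sinθ = 0.453990.
The centroid lies 2.3/2 = 1.15 m below the top edge, so y_c = 1.15 m and h_c = 1.15 × 0.453990 = 0.522088 m.
A = 4.33 × 2.3 = 9.959 m².
Resultant F = γ·h_c·A = 11.31093 × 0.522088 × 9.959 = 58.8109 kN.

F ≈ 58.81 kN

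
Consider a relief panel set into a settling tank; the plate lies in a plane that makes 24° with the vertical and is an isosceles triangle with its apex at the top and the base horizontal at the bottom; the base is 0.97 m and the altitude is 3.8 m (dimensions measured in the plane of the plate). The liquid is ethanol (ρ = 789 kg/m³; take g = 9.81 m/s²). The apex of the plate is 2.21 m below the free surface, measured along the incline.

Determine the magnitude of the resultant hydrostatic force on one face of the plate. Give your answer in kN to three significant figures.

F ≈ 61.8 kN

γ = ρg = 789 × 9.81 / 1000 = 7.74009 kN/m³.
The plate makes 24° with the vertical, i.e. θ = 90° − 24° = 66° to the horizontal. Measuring y along the incline from the free-surface line, vertical depth h = y·sinθ with sinθ = 0.913545.
With the apex up, the centroid sits 2h/3 = 2 × 3.8/3 = 2.53333 m below the apex, so y_c = 2.21 + 2.53333 = 4.74333 m and h_c = 4.74333 × 0.913545 = 4.33325 m.
A = ½ × 0.97 × 3.8 = 1.843 m².
Resultant F = γ·h_c·A = 7.74009 × 4.33325 × 1.843 = 61.8138 kN.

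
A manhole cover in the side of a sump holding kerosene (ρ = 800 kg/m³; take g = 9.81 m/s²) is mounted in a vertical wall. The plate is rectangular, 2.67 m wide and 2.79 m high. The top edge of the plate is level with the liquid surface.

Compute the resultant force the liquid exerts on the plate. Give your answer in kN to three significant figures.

F ≈ 81.6 kN

γ = ρg = 800 × 9.81 / 1000 = 7.848 kN/m³.
The centroid lies 2.79/2 = 1.395 m below the top edge, so the centroid depth is h_c = 1.395 m.
A = 2.67 × 2.79 = 7.4493 m².
Resultant F = γ·h_c·A = 7.848 × 1.395 × 7.4493 = 81.5546 kN.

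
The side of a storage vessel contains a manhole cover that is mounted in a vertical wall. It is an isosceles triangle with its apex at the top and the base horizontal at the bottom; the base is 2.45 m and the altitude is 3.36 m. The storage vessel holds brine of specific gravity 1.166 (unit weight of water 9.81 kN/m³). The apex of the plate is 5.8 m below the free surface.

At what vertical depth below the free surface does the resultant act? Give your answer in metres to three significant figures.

γ = 1.166 × 9.81 = 11.43846 kN/m³.
With the apex up, the centroid sits 2h/3 = 2 × 3.36/3 = 2.24 m below the apex, so the centroid depth is h_c = 5.8 + 2.24 = 8.04 m.
A = ½ × 2.45 × 3.36 = 4.116 m².
Resultant F = γ·h_c·A = 11.43846 × 8.04 × 4.116 = 378.529 kN.
I_c = b·h³/36 = 2.45 × 3.36³/36 = 2.58156 m⁴.
Centre of pressure: y_p = y_c + I_c/(y_c·A) = 8.04 + 2.58156/(8.04 × 4.116) = 8.04 + 0.0780101 = 8.11801 m along the plane.

h_p = 8.12 m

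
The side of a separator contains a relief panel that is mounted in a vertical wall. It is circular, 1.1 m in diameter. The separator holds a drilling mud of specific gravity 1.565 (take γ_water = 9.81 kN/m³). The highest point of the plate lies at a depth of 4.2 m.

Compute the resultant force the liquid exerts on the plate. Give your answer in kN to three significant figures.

F ≈ 69.3 kN

γ = 1.565 × 9.81 = 15.35265 kN/m³.
The centroid is at the centre, 0.55 m below the top of the plate, so the centroid depth is h_c = 4.2 + 0.55 = 4.75 m.
A = π(0.55)² = 0.950332 m².
Resultant F = γ·h_c·A = 15.35265 × 4.75 × 0.950332 = 69.303 kN.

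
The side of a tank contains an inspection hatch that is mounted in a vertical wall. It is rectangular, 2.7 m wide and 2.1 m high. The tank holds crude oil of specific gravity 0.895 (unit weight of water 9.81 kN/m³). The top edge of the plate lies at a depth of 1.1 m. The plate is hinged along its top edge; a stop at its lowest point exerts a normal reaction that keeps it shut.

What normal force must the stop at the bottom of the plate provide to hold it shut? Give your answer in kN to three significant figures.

P ≈ 62.2 kN

γ = 0.895 × 9.81 = 8.77995 kN/m³.
The centroid lies 2.1/2 = 1.05 m below the top edge, so the centroid depth is h_c = 1.1 + 1.05 = 2.15 m.
A = 2.7 × 2.1 = 5.67 m².
Resultant F = γ·h_c·A = 8.77995 × 2.15 × 5.67 = 107.032 kN.
I_c = b·h³/12 = 2.7 × 2.1³/12 = 2.08373 m⁴.
Centre of pressure: y_p = y_c + I_c/(y_c·A) = 2.15 + 2.08373/(2.15 × 5.67) = 2.15 + 0.170931 = 2.32093 m along the plane.
The resultant acts 1.05 + 0.170931 = 1.22093 m (along the plate) below the hinge at the top edge, so the moment about the hinge is M = F × 1.22093 = 107.032 × 1.22093 = 130.679 kN·m.
A normal force at the bottom, 2.1 m from the hinge, must supply this moment: P = 130.679/2.1 = 62.2281 kN.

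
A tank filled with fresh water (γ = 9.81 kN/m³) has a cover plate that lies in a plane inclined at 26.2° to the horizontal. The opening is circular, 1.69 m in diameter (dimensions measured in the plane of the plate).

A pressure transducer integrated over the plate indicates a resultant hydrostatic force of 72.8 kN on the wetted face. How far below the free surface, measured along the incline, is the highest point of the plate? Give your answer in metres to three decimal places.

y_top ≈ 6.648 m

γ = 9.81 kN/m³.
A = π(0.845)² = 2.24318 m².
From F = γ·h_c·A, the centroid depth is h_c = 72.8/(9.81 × 2.24318) = 3.30825 m.
Let θ = 26.2° be the plate's angle to the horizontal; measure y along the incline from where the plane meets the free surface. Vertical depth h = y·sinθ with sinθ = 0.441506.
Along the incline, y_c = h_c/sinθ = 3.30825/0.441506 = 7.4931 m.
The centroid is at the centre, 0.845 m below the top of the plate, so the highest point sits at y_top = 7.4931 − 0.845 = 6.6481 m along the incline.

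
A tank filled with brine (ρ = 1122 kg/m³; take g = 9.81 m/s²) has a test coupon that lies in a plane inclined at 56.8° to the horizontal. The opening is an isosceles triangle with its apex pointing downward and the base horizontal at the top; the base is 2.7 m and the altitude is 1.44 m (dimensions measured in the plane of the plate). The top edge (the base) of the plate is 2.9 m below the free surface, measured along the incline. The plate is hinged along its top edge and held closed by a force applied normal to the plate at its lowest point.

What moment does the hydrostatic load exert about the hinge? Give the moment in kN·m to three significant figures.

M ≈ 31.1 kN·m

γ = ρg = 1122 × 9.81 / 1000 = 11.00682 kN/m³.
Let θ = 56.8° be the plate's angle to the horizontal; measure y along the incline from where the plane meets the free surface. Vertical depth h = y·sinθ with sinθ = 0.836764.
With the apex down, the centroid sits h/3 = 1.44/3 = 0.48 m below the base (the top edge), so y_c = 2.9 + 0.48 = 3.38 m and h_c = 3.38 × 0.836764 = 2.82826 m.
A = ½ × 2.7 × 1.44 = 1.944 m².
Resultant F = γ·h_c·A = 11.00682 × 2.82826 × 1.944 = 60.517 kN.
I_c = b·h³/36 = 2.7 × 1.44³/36 = 0.223949 m⁴.
Centre of pressure: y_p = y_c + I_c/(y_c·A) = 3.38 + 0.223949/(3.38 × 1.944) = 3.38 + 0.0340829 = 3.41408 m along the plane.
The resultant acts 0.48 + 0.0340829 = 0.514083 m (along the plate) below the hinge at the top edge, so the moment about the hinge is M = F × 0.514083 = 60.517 × 0.514083 = 31.1108 kN·m.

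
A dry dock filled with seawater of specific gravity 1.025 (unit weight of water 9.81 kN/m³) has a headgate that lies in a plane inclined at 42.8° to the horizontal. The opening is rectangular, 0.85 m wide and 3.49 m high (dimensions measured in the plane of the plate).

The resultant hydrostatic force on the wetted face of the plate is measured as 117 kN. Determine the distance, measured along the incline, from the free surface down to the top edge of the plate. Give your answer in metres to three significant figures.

γ = 1.025 × 9.81 = 10.05525 kN/m³.
A = 0.85 × 3.49 = 2.9665 m².
From F = γ·h_c·A, the centroid depth is h_c = 117/(10.05525 × 2.9665) = 3.92237 m.
Let θ = 42.8° be the plate's angle to the horizontal; measure y along the incline from where the plane meets the free surface. Vertical depth h = y·sinθ with sinθ = 0.679441.
Along the incline, y_c = h_c/sinθ = 3.92237/0.679441 = 5.77294 m.
The centroid lies 3.49/2 = 1.745 m below the top edge, so the top edge sits at y_top = 5.77294 − 1.745 = 4.02794 m along the incline.

y_top ≈ 4.03 m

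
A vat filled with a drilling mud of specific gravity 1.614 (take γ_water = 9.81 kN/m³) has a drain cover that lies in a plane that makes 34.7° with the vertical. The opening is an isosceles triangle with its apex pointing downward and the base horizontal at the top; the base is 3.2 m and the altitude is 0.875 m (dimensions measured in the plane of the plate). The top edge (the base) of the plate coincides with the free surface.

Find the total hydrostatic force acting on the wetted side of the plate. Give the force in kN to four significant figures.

F ≈ 5.315 kN

γ = 1.614 × 9.81 = 15.83334 kN/m³.
The plate makes 34.7° with the vertical, i.e. θ = 90° − 34.7° = 55.3° to the horizontal. Measuring y along the incline from the free-surface line, vertical depth h = y·sinθ with sinθ = 0.822144.
With the apex down, the centroid sits h/3 = 0.875/3 = 0.291667 m below the base (the top edge), so y_c = 0.291667 m and h_c = 0.291667 × 0.822144 = 0.239792 m.
A = ½ × 3.2 × 0.875 = 1.4 m².
Resultant F = γ·h_c·A = 15.83334 × 0.239792 × 1.4 = 5.31539 kN.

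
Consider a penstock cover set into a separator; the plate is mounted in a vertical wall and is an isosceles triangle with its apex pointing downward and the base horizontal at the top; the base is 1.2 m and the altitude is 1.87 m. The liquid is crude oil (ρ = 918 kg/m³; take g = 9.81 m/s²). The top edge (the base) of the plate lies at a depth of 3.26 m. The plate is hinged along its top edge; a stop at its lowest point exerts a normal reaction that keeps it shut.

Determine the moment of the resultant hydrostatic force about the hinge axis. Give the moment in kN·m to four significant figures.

γ = ρg = 918 × 9.81 / 1000 = 9.00558 kN/m³.
With the apex down, the centroid sits h/3 = 1.87/3 = 0.623333 m below the base (the top edge), so the centroid depth is h_c = 3.26 + 0.623333 = 3.88333 m.
A = ½ × 1.2 × 1.87 = 1.122 m².
Resultant F = γ·h_c·A = 9.00558 × 3.88333 × 1.122 = 39.2382 kN.
I_c = b·h³/36 = 1.2 × 1.87³/36 = 0.217973 m⁴.
Centre of pressure: y_p = y_c + I_c/(y_c·A) = 3.88333 + 0.217973/(3.88333 × 1.122) = 3.88333 + 0.0500271 = 3.93336 m along the plane.
The resultant acts 0.623333 + 0.0500271 = 0.67336 m (along the plate) below the hinge at the top edge, so the moment about the hinge is M = F × 0.67336 = 39.2382 × 0.67336 = 26.4214 kN·m.

M ≈ 26.42 kN·m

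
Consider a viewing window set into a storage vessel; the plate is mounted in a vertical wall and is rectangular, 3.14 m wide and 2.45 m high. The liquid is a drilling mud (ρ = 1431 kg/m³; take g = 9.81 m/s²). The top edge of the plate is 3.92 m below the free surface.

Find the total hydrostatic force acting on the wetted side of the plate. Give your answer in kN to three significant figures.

F ≈ 556 kN

γ = ρg = 1431 × 9.81 / 1000 = 14.03811 kN/m³.
The centroid lies 2.45/2 = 1.225 m below the top edge, so the centroid depth is h_c = 3.92 + 1.225 = 5.145 m.
A = 3.14 × 2.45 = 7.693 m².
Resultant F = γ·h_c·A = 14.03811 × 5.145 × 7.693 = 555.635 kN.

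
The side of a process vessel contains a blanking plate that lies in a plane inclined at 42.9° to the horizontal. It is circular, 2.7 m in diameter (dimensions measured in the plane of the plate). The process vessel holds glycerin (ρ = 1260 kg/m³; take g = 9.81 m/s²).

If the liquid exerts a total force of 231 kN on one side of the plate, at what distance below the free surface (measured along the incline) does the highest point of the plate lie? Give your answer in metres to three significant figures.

y_top ≈ 3.44 m

γ = ρg = 1260 × 9.81 / 1000 = 12.3606 kN/m³.
A = π(1.35)² = 5.72555 m².
From F = γ·h_c·A, the centroid depth is h_c = 231/(12.3606 × 5.72555) = 3.26404 m.
Let θ = 42.9° be the plate's angle to the horizontal; measure y along the incline from where the plane meets the free surface. Vertical depth h = y·sinθ with sinθ = 0.680721.
Along the incline, y_c = h_c/sinθ = 3.26404/0.680721 = 4.79497 m.
The centroid is at the centre, 1.35 m below the top of the plate, so the highest point sits at y_top = 4.79497 − 1.35 = 3.44497 m along the incline.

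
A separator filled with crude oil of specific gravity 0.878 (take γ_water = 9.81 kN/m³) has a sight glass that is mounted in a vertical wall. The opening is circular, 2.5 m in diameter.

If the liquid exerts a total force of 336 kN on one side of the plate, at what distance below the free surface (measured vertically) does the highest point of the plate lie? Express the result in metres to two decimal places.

γ = 0.878 × 9.81 = 8.61318 kN/m³.
A = π(1.25)² = 4.90874 m².
From F = γ·h_c·A, the centroid depth is h_c = 336/(8.61318 × 4.90874) = 7.94705 m.
The centroid is at the centre, 1.25 m below the top of the plate, so the highest point sits at h_top = 7.94705 − 1.25 = 6.69705 m below the surface.

d_top ≈ 6.70 m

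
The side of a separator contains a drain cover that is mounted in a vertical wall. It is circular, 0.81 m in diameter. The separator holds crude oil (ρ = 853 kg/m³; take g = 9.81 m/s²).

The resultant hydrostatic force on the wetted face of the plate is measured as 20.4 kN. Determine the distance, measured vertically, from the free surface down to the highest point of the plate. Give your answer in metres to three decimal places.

γ = ρg = 853 × 9.81 / 1000 = 8.36793 kN/m³.
A = π(0.405)² = 0.5153 m².
From F = γ·h_c·A, the centroid depth is h_c = 20.4/(8.36793 × 0.5153) = 4.73099 m.
The centroid is at the centre, 0.405 m below the top of the plate, so the highest point sits at h_top = 4.73099 − 0.405 = 4.32599 m below the surface.

d_top ≈ 4.326 m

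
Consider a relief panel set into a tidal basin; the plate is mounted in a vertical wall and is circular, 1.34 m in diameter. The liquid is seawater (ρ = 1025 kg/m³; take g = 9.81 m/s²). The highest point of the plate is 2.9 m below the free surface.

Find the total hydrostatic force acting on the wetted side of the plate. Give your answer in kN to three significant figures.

γ = ρg = 1025 × 9.81 / 1000 = 10.05525 kN/m³.
The centroid is at the centre, 0.67 m below the top of the plate, so the centroid depth is h_c = 2.9 + 0.67 = 3.57 m.
A = π(0.67)² = 1.41026 m².
Resultant F = γ·h_c·A = 10.05525 × 3.57 × 1.41026 = 50.6244 kN.

F ≈ 50.6 kN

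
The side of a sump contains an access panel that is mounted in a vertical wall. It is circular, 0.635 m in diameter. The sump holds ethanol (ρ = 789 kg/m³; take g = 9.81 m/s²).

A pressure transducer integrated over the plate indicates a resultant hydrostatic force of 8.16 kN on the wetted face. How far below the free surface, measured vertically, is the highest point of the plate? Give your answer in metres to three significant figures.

d_top ≈ 3.01 m

γ = ρg = 789 × 9.81 / 1000 = 7.74009 kN/m³.
A = π(0.3175)² = 0.316692 m².
From F = γ·h_c·A, the centroid depth is h_c = 8.16/(7.74009 × 0.316692) = 3.32895 m.
The centroid is at the centre, 0.3175 m below the top of the plate, so the highest point sits at h_top = 3.32895 − 0.3175 = 3.01145 m below the surface.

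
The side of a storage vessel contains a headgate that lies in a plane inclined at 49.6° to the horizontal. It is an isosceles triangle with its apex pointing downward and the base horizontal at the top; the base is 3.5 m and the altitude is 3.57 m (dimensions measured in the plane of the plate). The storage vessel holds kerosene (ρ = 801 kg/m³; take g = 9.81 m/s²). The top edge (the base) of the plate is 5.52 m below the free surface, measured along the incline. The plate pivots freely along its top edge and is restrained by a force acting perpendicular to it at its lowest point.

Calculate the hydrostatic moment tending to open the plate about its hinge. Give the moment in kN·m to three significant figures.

M ≈ 325 kN·m

γ = ρg = 801 × 9.81 / 1000 = 7.85781 kN/m³.
Let θ = 49.6° be the plate's angle to the horizontal; measure y along the incline from where the plane meets the free surface. Vertical depth h = y·sinθ with sinθ = 0.761538.
With the apex down, the centroid sits h/3 = 3.57/3 = 1.19 m below the base (the top edge), so y_c = 5.52 + 1.19 = 6.71 m and h_c = 6.71 × 0.761538 = 5.10992 m.
A = ½ × 3.5 × 3.57 = 6.2475 m².
Resultant F = γ·h_c·A = 7.85781 × 5.10992 × 6.2475 = 250.854 kN.
I_c = b·h³/36 = 3.5 × 3.57³/36 = 4.42354 m⁴.
Centre of pressure: y_p = y_c + I_c/(y_c·A) = 6.71 + 4.42354/(6.71 × 6.2475) = 6.71 + 0.105522 = 6.81552 m along the plane.
The resultant acts 1.19 + 0.105522 = 1.29552 m (along the plate) below the hinge at the top edge, so the moment about the hinge is M = F × 1.29552 = 250.854 × 1.29552 = 324.986 kN·m.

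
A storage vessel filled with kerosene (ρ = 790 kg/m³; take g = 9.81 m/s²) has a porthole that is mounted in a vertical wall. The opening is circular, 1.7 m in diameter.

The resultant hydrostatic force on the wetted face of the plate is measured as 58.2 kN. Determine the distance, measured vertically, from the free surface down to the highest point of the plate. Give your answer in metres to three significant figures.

d_top ≈ 2.46 m

γ = ρg = 790 × 9.81 / 1000 = 7.7499 kN/m³.
A = π(0.85)² = 2.2698 m².
From F = γ·h_c·A, the centroid depth is h_c = 58.2/(7.7499 × 2.2698) = 3.30856 m.
The centroid is at the centre, 0.85 m below the top of the plate, so the highest point sits at h_top = 3.30856 − 0.85 = 2.45856 m below the surface.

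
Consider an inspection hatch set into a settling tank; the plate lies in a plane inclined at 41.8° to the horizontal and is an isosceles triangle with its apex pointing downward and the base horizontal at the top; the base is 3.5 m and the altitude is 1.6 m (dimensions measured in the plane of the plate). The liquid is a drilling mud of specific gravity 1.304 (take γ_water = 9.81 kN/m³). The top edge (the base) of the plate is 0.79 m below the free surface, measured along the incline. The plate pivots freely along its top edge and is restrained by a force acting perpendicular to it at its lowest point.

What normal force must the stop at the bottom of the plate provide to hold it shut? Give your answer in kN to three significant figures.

P ≈ 12.7 kN

γ = 1.304 × 9.81 = 12.79224 kN/m³.
Let θ = 41.8° be the plate's angle to the horizontal; measure y along the incline from where the plane meets the free surface. Vertical depth h = y·sinθ with sinθ = 0.666532.
With the apex down, the centroid sits h/3 = 1.6/3 = 0.533333 m below the base (the top edge), so y_c = 0.79 + 0.533333 = 1.32333 m and h_c = 1.32333 × 0.666532 = 0.882042 m.
A = ½ × 3.5 × 1.6 = 2.8 m².
Resultant F = γ·h_c·A = 12.79224 × 0.882042 × 2.8 = 31.5932 kN.
I_c = b·h³/36 = 3.5 × 1.6³/36 = 0.398222 m⁴.
Centre of pressure: y_p = y_c + I_c/(y_c·A) = 1.32333 + 0.398222/(1.32333 × 2.8) = 1.32333 + 0.107473 = 1.4308 m along the plane.
The resultant acts 0.533333 + 0.107473 = 0.640806 m (along the plate) below the hinge at the top edge, so the moment about the hinge is M = F × 0.640806 = 31.5932 × 0.640806 = 20.2451 kN·m.
A normal force at the bottom, 1.6 m from the hinge, must supply this moment: P = 20.2451/1.6 = 12.6532 kN.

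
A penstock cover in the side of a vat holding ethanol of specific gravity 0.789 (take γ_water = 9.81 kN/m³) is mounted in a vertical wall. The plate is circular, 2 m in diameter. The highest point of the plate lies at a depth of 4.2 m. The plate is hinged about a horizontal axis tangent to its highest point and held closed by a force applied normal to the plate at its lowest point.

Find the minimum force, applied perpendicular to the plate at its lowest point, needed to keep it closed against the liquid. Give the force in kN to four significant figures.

P ≈ 66.26 kN

γ = 0.789 × 9.81 = 7.74009 kN/m³.
The centroid is at the centre, 1 m below the top of the plate, so the centroid depth is h_c = 4.2 + 1 = 5.2 m.
A = π(1)² = 3.14159 m².
Resultant F = γ·h_c·A = 7.74009 × 5.2 × 3.14159 = 126.444 kN.
I_c = πr⁴/4 = π × 1⁴/4 = 0.785398 m⁴.
Centre of pressure: y_p = y_c + I_c/(y_c·A) = 5.2 + 0.785398/(5.2 × 3.14159) = 5.2 + 0.048077 = 5.24808 m along the plane.
The resultant acts 1 + 0.048077 = 1.04808 m (along the plate) below the hinge at the top edge, so the moment about the hinge is M = F × 1.04808 = 126.444 × 1.04808 = 132.523 kN·m.
A normal force at the bottom, 2 m from the hinge, must supply this moment: P = 132.523/2 = 66.2615 kN.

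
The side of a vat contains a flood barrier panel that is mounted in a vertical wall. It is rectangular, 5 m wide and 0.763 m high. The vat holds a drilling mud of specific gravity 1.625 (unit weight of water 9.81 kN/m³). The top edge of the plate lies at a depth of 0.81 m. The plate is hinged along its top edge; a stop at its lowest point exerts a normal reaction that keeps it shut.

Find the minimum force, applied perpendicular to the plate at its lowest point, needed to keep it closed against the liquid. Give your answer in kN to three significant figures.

γ = 1.625 × 9.81 = 15.94125 kN/m³.
The centroid lies 0.763/2 = 0.3815 m below the top edge, so the centroid depth is h_c = 0.81 + 0.3815 = 1.1915 m.
A = 5 × 0.763 = 3.815 m².
Resultant F = γ·h_c·A = 15.94125 × 1.1915 × 3.815 = 72.4621 kN.
I_c = b·h³/12 = 5 × 0.763³/12 = 0.185081 m⁴.
Centre of pressure: y_p = y_c + I_c/(y_c·A) = 1.1915 + 0.185081/(1.1915 × 3.815) = 1.1915 + 0.0407168 = 1.23222 m along the plane.
The resultant acts 0.3815 + 0.0407168 = 0.422217 m (along the plate) below the hinge at the top edge, so the moment about the hinge is M = F × 0.422217 = 72.4621 × 0.422217 = 30.5947 kN·m.
A normal force at the bottom, 0.763 m from the hinge, must supply this moment: P = 30.5947/0.763 = 40.0979 kN.

P ≈ 40.1 kN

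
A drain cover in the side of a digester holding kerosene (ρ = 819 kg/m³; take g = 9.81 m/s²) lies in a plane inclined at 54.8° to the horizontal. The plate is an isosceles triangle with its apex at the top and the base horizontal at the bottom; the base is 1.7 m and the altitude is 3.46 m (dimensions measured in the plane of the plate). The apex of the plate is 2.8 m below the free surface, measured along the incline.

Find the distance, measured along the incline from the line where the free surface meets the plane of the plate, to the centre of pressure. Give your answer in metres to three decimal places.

y_p = 5.237 m

γ = ρg = 819 × 9.81 / 1000 = 8.03439 kN/m³.
Let θ = 54.8° be the plate's angle to the horizontal; measure y along the incline from where the plane meets the free surface. Vertical depth h = y·sinθ with sinθ = 0.817145.
With the apex up, the centroid sits 2h/3 = 2 × 3.46/3 = 2.30667 m below the apex, so y_c = 2.8 + 2.30667 = 5.10667 m and h_c = 5.10667 × 0.817145 = 4.17289 m.
A = ½ × 1.7 × 3.46 = 2.941 m².
Resultant F = γ·h_c·A = 8.03439 × 4.17289 × 2.941 = 98.6018 kN.
I_c = b·h³/36 = 1.7 × 3.46³/36 = 1.95603 m⁴.
Centre of pressure: y_p = y_c + I_c/(y_c·A) = 5.10667 + 1.95603/(5.10667 × 2.941) = 5.10667 + 0.130239 = 5.23691 m along the plane.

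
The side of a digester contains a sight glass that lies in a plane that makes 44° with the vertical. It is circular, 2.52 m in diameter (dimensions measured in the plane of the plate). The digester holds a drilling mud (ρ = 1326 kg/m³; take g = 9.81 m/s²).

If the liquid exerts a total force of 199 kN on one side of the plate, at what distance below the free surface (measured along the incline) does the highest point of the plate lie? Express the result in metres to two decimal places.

y_top ≈ 3.00 m

γ = ρg = 1326 × 9.81 / 1000 = 13.00806 kN/m³.
A = π(1.26)² = 4.98759 m².
From F = γ·h_c·A, the centroid depth is h_c = 199/(13.00806 × 4.98759) = 3.06725 m.
The plate makes 44° with the vertical, i.e. θ = 90° − 44° = 46° to the horizontal. Measuring y along the incline from the free-surface line, vertical depth h = y·sinθ with sinθ = 0.719340.
Along the incline, y_c = h_c/sinθ = 3.06725/0.719340 = 4.26398 m.
The centroid is at the centre, 1.26 m below the top of the plate, so the highest point sits at y_top = 4.26398 − 1.26 = 3.00398 m along the incline.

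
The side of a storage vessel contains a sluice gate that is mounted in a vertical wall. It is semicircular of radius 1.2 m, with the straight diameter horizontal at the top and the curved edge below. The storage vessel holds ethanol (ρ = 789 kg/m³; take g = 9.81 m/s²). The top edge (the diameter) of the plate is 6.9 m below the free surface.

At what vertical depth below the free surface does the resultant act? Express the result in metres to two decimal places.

h_p = 7.42 m

γ = ρg = 789 × 9.81 / 1000 = 7.74009 kN/m³.
The centroid of a semicircle lies 4r/(3π) = 0.509296 m from the diameter, here below the top edge, so the centroid depth is h_c = 6.9 + 0.509296 = 7.4093 m.
A = πr²/2 = π × 1.2²/2 = 2.26195 m².
Resultant F = γ·h_c·A = 7.74009 × 7.4093 × 2.26195 = 129.72 kN.
I_c = (π/8 − 8/(9π))·r⁴ = 0.109757 × 1.2⁴ = 0.227592 m⁴.
Centre of pressure: y_p = y_c + I_c/(y_c·A) = 7.4093 + 0.227592/(7.4093 × 2.26195) = 7.4093 + 0.0135799 = 7.42288 m along the plane.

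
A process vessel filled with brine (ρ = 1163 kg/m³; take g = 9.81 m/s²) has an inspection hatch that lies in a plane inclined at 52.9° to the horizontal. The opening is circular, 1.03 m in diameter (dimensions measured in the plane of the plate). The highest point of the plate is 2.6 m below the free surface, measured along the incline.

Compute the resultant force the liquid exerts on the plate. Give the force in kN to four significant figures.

γ = ρg = 1163 × 9.81 / 1000 = 11.40903 kN/m³.
Let θ = 52.9° be the plate's angle to the horizontal; measure y along the incline from where the plane meets the free surface. Vertical depth h = y·sinθ with sinθ = 0.797584.
The centroid is at the centre, 0.515 m below the top of the plate, so y_c = 2.6 + 0.515 = 3.115 m and h_c = 3.115 × 0.797584 = 2.48447 m.
A = π(0.515)² = 0.833229 m².
Resultant F = γ·h_c·A = 11.40903 × 2.48447 × 0.833229 = 23.6182 kN.

F ≈ 23.62 kN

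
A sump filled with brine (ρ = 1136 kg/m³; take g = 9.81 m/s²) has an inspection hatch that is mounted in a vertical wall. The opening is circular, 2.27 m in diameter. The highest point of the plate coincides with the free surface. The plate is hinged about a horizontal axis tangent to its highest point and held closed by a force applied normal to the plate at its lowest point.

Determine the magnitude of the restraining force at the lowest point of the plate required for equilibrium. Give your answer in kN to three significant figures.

γ = ρg = 1136 × 9.81 / 1000 = 11.14416 kN/m³.
The centroid is at the centre, 1.135 m below the top of the plate, so the centroid depth is h_c = 1.135 m.
A = π(1.135)² = 4.04708 m².
Resultant F = γ·h_c·A = 11.14416 × 1.135 × 4.04708 = 51.19 kN.
I_c = πr⁴/4 = π × 1.135⁴/4 = 1.30339 m⁴.
Centre of pressure: y_p = y_c + I_c/(y_c·A) = 1.135 + 1.30339/(1.135 × 4.04708) = 1.135 + 0.283751 = 1.41875 m along the plane.
The resultant acts 1.135 + 0.283751 = 1.41875 m (along the plate) below the hinge at the top edge, so the moment about the hinge is M = F × 1.41875 = 51.19 × 1.41875 = 72.6258 kN·m.
A normal force at the bottom, 2.27 m from the hinge, must supply this moment: P = 72.6258/2.27 = 31.9937 kN.

P ≈ 32.0 kN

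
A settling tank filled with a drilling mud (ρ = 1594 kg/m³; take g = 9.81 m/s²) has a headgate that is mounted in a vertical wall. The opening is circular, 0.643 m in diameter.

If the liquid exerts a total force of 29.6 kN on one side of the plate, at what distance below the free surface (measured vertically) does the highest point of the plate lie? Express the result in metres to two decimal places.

γ = ρg = 1594 × 9.81 / 1000 = 15.63714 kN/m³.
A = π(0.3215)² = 0.324722 m².
From F = γ·h_c·A, the centroid depth is h_c = 29.6/(15.63714 × 0.324722) = 5.82938 m.
The centroid is at the centre, 0.3215 m below the top of the plate, so the highest point sits at h_top = 5.82938 − 0.3215 = 5.50788 m below the surface.

d_top ≈ 5.51 m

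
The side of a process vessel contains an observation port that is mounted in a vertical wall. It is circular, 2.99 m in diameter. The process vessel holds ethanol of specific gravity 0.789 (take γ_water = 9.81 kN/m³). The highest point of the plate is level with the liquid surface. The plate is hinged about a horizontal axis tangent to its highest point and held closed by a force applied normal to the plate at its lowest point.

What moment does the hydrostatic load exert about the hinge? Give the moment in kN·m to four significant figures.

M ≈ 151.8 kN·m

γ = 0.789 × 9.81 = 7.74009 kN/m³.
The centroid is at the centre, 1.495 m below the top of the plate, so the centroid depth is h_c = 1.495 m.
A = π(1.495)² = 7.02154 m².
Resultant F = γ·h_c·A = 7.74009 × 1.495 × 7.02154 = 81.2493 kN.
I_c = πr⁴/4 = π × 1.495⁴/4 = 3.92333 m⁴.
Centre of pressure: y_p = y_c + I_c/(y_c·A) = 1.495 + 3.92333/(1.495 × 7.02154) = 1.495 + 0.37375 = 1.86875 m along the plane.
The resultant acts 1.495 + 0.37375 = 1.86875 m (along the plate) below the hinge at the top edge, so the moment about the hinge is M = F × 1.86875 = 81.2493 × 1.86875 = 151.835 kN·m.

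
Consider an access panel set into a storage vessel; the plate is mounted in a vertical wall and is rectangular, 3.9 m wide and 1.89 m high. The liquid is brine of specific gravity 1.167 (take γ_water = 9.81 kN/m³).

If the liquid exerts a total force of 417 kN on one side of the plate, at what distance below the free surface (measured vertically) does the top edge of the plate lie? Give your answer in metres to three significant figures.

γ = 1.167 × 9.81 = 11.44827 kN/m³.
A = 3.9 × 1.89 = 7.371 m².
From F = γ·h_c·A, the centroid depth is h_c = 417/(11.44827 × 7.371) = 4.94162 m.
The centroid lies 1.89/2 = 0.945 m below the top edge, so the top edge sits at h_top = 4.94162 − 0.945 = 3.99662 m below the surface.

d_top ≈ 4.00 m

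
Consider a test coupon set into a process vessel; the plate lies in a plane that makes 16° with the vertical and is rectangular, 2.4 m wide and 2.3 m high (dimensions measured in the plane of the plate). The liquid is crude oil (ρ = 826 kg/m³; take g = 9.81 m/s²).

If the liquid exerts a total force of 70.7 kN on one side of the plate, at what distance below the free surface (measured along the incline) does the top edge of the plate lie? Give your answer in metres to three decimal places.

γ = ρg = 826 × 9.81 / 1000 = 8.10306 kN/m³.
A = 2.4 × 2.3 = 5.52 m².
From F = γ·h_c·A, the centroid depth is h_c = 70.7/(8.10306 × 5.52) = 1.58063 m.
The plate makes 16° with the vertical, i.e. θ = 90° − 16° = 74° to the horizontal. Measuring y along the incline from the free-surface line, vertical depth h = y·sinθ with sinθ = 0.961262.
Along the incline, y_c = h_c/sinθ = 1.58063/0.961262 = 1.64433 m.
The centroid lies 2.3/2 = 1.15 m below the top edge, so the top edge sits at y_top = 1.64433 − 1.15 = 0.49433 m along the incline.

y_top ≈ 0.494 m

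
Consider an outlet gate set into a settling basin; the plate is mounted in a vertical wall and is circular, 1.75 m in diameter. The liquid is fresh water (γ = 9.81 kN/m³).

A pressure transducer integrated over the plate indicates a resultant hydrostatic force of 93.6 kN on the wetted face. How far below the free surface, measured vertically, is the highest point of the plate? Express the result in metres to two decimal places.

d_top ≈ 3.09 m

γ = 9.81 kN/m³.
A = π(0.875)² = 2.40528 m².
From F = γ·h_c·A, the centroid depth is h_c = 93.6/(9.81 × 2.40528) = 3.96681 m.
The centroid is at the centre, 0.875 m below the top of the plate, so the highest point sits at h_top = 3.96681 − 0.875 = 3.09181 m below the surface.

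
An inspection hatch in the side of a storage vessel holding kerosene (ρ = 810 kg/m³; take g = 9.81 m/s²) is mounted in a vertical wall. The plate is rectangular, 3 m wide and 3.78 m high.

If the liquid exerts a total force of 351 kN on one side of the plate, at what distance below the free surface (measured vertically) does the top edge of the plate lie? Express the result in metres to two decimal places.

d_top ≈ 2.01 m

γ = ρg = 810 × 9.81 / 1000 = 7.9461 kN/m³.
A = 3 × 3.78 = 11.34 m².
From F = γ·h_c·A, the centroid depth is h_c = 351/(7.9461 × 11.34) = 3.89529 m.
The centroid lies 3.78/2 = 1.89 m below the top edge, so the top edge sits at h_top = 3.89529 − 1.89 = 2.00529 m below the surface.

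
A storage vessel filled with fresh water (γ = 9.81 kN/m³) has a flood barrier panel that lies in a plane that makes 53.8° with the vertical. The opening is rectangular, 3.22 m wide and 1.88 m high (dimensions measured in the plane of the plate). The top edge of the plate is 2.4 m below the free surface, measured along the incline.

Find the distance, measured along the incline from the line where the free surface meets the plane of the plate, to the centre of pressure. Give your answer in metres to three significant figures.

y_p = 3.43 m

γ = 9.81 kN/m³.
The plate makes 53.8° with the vertical, i.e. θ = 90° − 53.8° = 36.2° to the horizontal. Measuring y along the incline from the free-surface line, vertical depth h = y·sinθ with sinθ = 0.590606.
The centroid lies 1.88/2 = 0.94 m below the top edge, so y_c = 2.4 + 0.94 = 3.34 m and h_c = 3.34 × 0.590606 = 1.97262 m.
A = 3.22 × 1.88 = 6.0536 m².
Resultant F = γ·h_c·A = 9.81 × 1.97262 × 6.0536 = 117.146 kN.
I_c = b·h³/12 = 3.22 × 1.88³/12 = 1.78299 m⁴.
Centre of pressure: y_p = y_c + I_c/(y_c·A) = 3.34 + 1.78299/(3.34 × 6.0536) = 3.34 + 0.0881838 = 3.42818 m along the plane.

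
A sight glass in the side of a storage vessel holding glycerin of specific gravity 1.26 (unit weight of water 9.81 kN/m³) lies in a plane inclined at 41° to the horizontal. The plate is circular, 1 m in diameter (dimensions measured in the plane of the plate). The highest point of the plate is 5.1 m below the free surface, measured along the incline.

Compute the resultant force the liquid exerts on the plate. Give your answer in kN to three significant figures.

F ≈ 35.7 kN

γ = 1.26 × 9.81 = 12.3606 kN/m³.
Let θ = 41° be the plate's angle to the horizontal; measure y along the incline from where the plane meets the free surface. Vertical depth h = y·sinθ with sinθ = 0.656059.
The centroid is at the centre, 0.5 m below the top of the plate, so y_c = 5.1 + 0.5 = 5.6 m and h_c = 5.6 × 0.656059 = 3.67393 m.
A = π(0.5)² = 0.785398 m².
Resultant F = γ·h_c·A = 12.3606 × 3.67393 × 0.785398 = 35.6665 kN.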